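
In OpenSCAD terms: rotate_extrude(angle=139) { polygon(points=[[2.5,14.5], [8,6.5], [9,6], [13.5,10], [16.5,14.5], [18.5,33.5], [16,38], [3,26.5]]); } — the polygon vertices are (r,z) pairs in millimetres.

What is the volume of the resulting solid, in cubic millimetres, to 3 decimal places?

Volume = 8645.887 mm³

Profile (r,z), 8 vertices: (2.5,14.5) (8,6.5) (9,6) (13.5,10) (16.5,14.5) (18.5,33.5) (16,38) (3,26.5)
edge 0: (2.5,14.5)→(8,6.5)  cross = 2.5·6.5 − 8·14.5 = -99.7500; (r_i+r_j)·cross = 10.5·-99.7500 = -1047.3750
edge 1: (8,6.5)→(9,6)  cross = 8·6 − 9·6.5 = -10.5000; (r_i+r_j)·cross = 17·-10.5000 = -178.5000
edge 2: (9,6)→(13.5,10)  cross = 9·10 − 13.5·6 = 9.0000; (r_i+r_j)·cross = 22.5·9.0000 = 202.5000
edge 3: (13.5,10)→(16.5,14.5)  cross = 13.5·14.5 − 16.5·10 = 30.7500; (r_i+r_j)·cross = 30·30.7500 = 922.5000
edge 4: (16.5,14.5)→(18.5,33.5)  cross = 16.5·33.5 − 18.5·14.5 = 284.5000; (r_i+r_j)·cross = 35·284.5000 = 9957.5000
edge 5: (18.5,33.5)→(16,38)  cross = 18.5·38 − 16·33.5 = 167.0000; (r_i+r_j)·cross = 34.5·167.0000 = 5761.5000
edge 6: (16,38)→(3,26.5)  cross = 16·26.5 − 3·38 = 310.0000; (r_i+r_j)·cross = 19·310.0000 = 5890.0000
edge 7: (3,26.5)→(2.5,14.5)  cross = 3·14.5 − 2.5·26.5 = -22.7500; (r_i+r_j)·cross = 5.5·-22.7500 = -125.1250
Σcross = 668.2500 → A = |Σcross|/2 = 334.1250 mm²
Σ(r_i+r_j)·cross = 21383.0000 → first moment M = |Σ|/6 = 3563.8333
R_c = M/A = 3563.8333/334.1250 = 10.6662 mm
θ = 139° = 2.426008 rad
V = θ·R_c·A = 2.426008·10.6662·334.1250 = 8645.887 mm³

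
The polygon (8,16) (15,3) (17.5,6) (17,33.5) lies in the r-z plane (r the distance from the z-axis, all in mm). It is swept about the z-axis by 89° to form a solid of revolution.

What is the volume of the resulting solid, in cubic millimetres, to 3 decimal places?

Profile (r,z), 4 vertices: (8,16) (15,3) (17.5,6) (17,33.5)
edge 0: (8,16)→(15,3)  cross = 8·3 − 15·16 = -216.0000; (r_i+r_j)·cross = 23·-216.0000 = -4968.0000
edge 1: (15,3)→(17.5,6)  cross = 15·6 − 17.5·3 = 37.5000; (r_i+r_j)·cross = 32.5·37.5000 = 1218.7500
edge 2: (17.5,6)→(17,33.5)  cross = 17.5·33.5 − 17·6 = 484.2500; (r_i+r_j)·cross = 34.5·484.2500 = 16706.6250
edge 3: (17,33.5)→(8,16)  cross = 17·16 − 8·33.5 = 4.0000; (r_i+r_j)·cross = 25·4.0000 = 100.0000
Σcross = 309.7500 → A = |Σcross|/2 = 154.8750 mm²
Σ(r_i+r_j)·cross = 13057.3750 → first moment M = |Σ|/6 = 2176.2292
R_c = M/A = 2176.2292/154.8750 = 14.0515 mm
θ = 89° = 1.553343 rad
V = θ·R_c·A = 1.553343·14.0515·154.8750 = 3380.430 mm³

Volume = 3380.430 mm³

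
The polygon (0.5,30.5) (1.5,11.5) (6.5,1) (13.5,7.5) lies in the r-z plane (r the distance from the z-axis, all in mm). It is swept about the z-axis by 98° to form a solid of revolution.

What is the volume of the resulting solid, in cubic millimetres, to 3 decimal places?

Profile (r,z), 4 vertices: (0.5,30.5) (1.5,11.5) (6.5,1) (13.5,7.5)
edge 0: (0.5,30.5)→(1.5,11.5)  cross = 0.5·11.5 − 1.5·30.5 = -40.0000; (r_i+r_j)·cross = 2·-40.0000 = -80.0000
edge 1: (1.5,11.5)→(6.5,1)  cross = 1.5·1 − 6.5·11.5 = -73.2500; (r_i+r_j)·cross = 8·-73.2500 = -586.0000
edge 2: (6.5,1)→(13.5,7.5)  cross = 6.5·7.5 − 13.5·1 = 35.2500; (r_i+r_j)·cross = 20·35.2500 = 705.0000
edge 3: (13.5,7.5)→(0.5,30.5)  cross = 13.5·30.5 − 0.5·7.5 = 408.0000; (r_i+r_j)·cross = 14·408.0000 = 5712.0000
Σcross = 330.0000 → A = |Σcross|/2 = 165.0000 mm²
Σ(r_i+r_j)·cross = 5751.0000 → first moment M = |Σ|/6 = 958.5000
R_c = M/A = 958.5000/165.0000 = 5.8091 mm
θ = 98° = 1.710423 rad
V = θ·R_c·A = 1.710423·5.8091·165.0000 = 1639.440 mm³

Volume = 1639.440 mm³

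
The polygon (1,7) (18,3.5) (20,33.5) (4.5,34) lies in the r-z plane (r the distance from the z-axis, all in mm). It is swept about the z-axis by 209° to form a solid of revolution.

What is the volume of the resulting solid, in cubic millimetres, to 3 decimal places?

Profile (r,z), 4 vertices: (1,7) (18,3.5) (20,33.5) (4.5,34)
edge 0: (1,7)→(18,3.5)  cross = 1·3.5 − 18·7 = -122.5000; (r_i+r_j)·cross = 19·-122.5000 = -2327.5000
edge 1: (18,3.5)→(20,33.5)  cross = 18·33.5 − 20·3.5 = 533.0000; (r_i+r_j)·cross = 38·533.0000 = 20254.0000
edge 2: (20,33.5)→(4.5,34)  cross = 20·34 − 4.5·33.5 = 529.2500; (r_i+r_j)·cross = 24.5·529.2500 = 12966.6250
edge 3: (4.5,34)→(1,7)  cross = 4.5·7 − 1·34 = -2.5000; (r_i+r_j)·cross = 5.5·-2.5000 = -13.7500
Σcross = 937.2500 → A = |Σcross|/2 = 468.6250 mm²
Σ(r_i+r_j)·cross = 30879.3750 → first moment M = |Σ|/6 = 5146.5625
R_c = M/A = 5146.5625/468.6250 = 10.9823 mm
θ = 209° = 3.647738 rad
V = θ·R_c·A = 3.647738·10.9823·468.6250 = 18773.312 mm³

Volume = 18773.312 mm³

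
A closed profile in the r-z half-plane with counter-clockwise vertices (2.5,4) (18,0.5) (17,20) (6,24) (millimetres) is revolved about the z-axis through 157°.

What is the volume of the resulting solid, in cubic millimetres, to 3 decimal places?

Profile (r,z), 4 vertices: (2.5,4) (18,0.5) (17,20) (6,24)
edge 0: (2.5,4)→(18,0.5)  cross = 2.5·0.5 − 18·4 = -70.7500; (r_i+r_j)·cross = 20.5·-70.7500 = -1450.3750
edge 1: (18,0.5)→(17,20)  cross = 18·20 − 17·0.5 = 351.5000; (r_i+r_j)·cross = 35·351.5000 = 12302.5000
edge 2: (17,20)→(6,24)  cross = 17·24 − 6·20 = 288.0000; (r_i+r_j)·cross = 23·288.0000 = 6624.0000
edge 3: (6,24)→(2.5,4)  cross = 6·4 − 2.5·24 = -36.0000; (r_i+r_j)·cross = 8.5·-36.0000 = -306.0000
Σcross = 532.7500 → A = |Σcross|/2 = 266.3750 mm²
Σ(r_i+r_j)·cross = 17170.1250 → first moment M = |Σ|/6 = 2861.6875
R_c = M/A = 2861.6875/266.3750 = 10.7431 mm
θ = 157° = 2.740167 rad
V = θ·R_c·A = 2.740167·10.7431·266.3750 = 7841.501 mm³

Volume = 7841.501 mm³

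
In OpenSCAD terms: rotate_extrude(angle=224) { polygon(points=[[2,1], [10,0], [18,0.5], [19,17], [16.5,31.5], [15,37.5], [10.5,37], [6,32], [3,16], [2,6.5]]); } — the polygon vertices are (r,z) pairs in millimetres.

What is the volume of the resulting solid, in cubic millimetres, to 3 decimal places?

Profile (r,z), 10 vertices: (2,1) (10,0) (18,0.5) (19,17) (16.5,31.5) (15,37.5) (10.5,37) (6,32) (3,16) (2,6.5)
edge 0: (2,1)→(10,0)  cross = 2·0 − 10·1 = -10.0000; (r_i+r_j)·cross = 12·-10.0000 = -120.0000
edge 1: (10,0)→(18,0.5)  cross = 10·0.5 − 18·0 = 5.0000; (r_i+r_j)·cross = 28·5.0000 = 140.0000
edge 2: (18,0.5)→(19,17)  cross = 18·17 − 19·0.5 = 296.5000; (r_i+r_j)·cross = 37·296.5000 = 10970.5000
edge 3: (19,17)→(16.5,31.5)  cross = 19·31.5 − 16.5·17 = 318.0000; (r_i+r_j)·cross = 35.5·318.0000 = 11289.0000
edge 4: (16.5,31.5)→(15,37.5)  cross = 16.5·37.5 − 15·31.5 = 146.2500; (r_i+r_j)·cross = 31.5·146.2500 = 4606.8750
edge 5: (15,37.5)→(10.5,37)  cross = 15·37 − 10.5·37.5 = 161.2500; (r_i+r_j)·cross = 25.5·161.2500 = 4111.8750
edge 6: (10.5,37)→(6,32)  cross = 10.5·32 − 6·37 = 114.0000; (r_i+r_j)·cross = 16.5·114.0000 = 1881.0000
edge 7: (6,32)→(3,16)  cross = 6·16 − 3·32 = 0.0000; (r_i+r_j)·cross = 9·0.0000 = 0.0000
edge 8: (3,16)→(2,6.5)  cross = 3·6.5 − 2·16 = -12.5000; (r_i+r_j)·cross = 5·-12.5000 = -62.5000
edge 9: (2,6.5)→(2,1)  cross = 2·1 − 2·6.5 = -11.0000; (r_i+r_j)·cross = 4·-11.0000 = -44.0000
Σcross = 1007.5000 → A = |Σcross|/2 = 503.7500 mm²
Σ(r_i+r_j)·cross = 32772.7500 → first moment M = |Σ|/6 = 5462.1250
R_c = M/A = 5462.1250/503.7500 = 10.8429 mm
θ = 224° = 3.909538 rad
V = θ·R_c·A = 3.909538·10.8429·503.7500 = 21354.383 mm³

Volume = 21354.383 mm³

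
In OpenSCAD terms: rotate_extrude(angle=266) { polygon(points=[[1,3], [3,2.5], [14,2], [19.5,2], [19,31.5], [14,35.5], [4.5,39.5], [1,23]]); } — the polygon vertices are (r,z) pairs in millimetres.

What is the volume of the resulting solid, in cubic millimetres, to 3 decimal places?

Profile (r,z), 8 vertices: (1,3) (3,2.5) (14,2) (19.5,2) (19,31.5) (14,35.5) (4.5,39.5) (1,23)
edge 0: (1,3)→(3,2.5)  cross = 1·2.5 − 3·3 = -6.5000; (r_i+r_j)·cross = 4·-6.5000 = -26.0000
edge 1: (3,2.5)→(14,2)  cross = 3·2 − 14·2.5 = -29.0000; (r_i+r_j)·cross = 17·-29.0000 = -493.0000
edge 2: (14,2)→(19.5,2)  cross = 14·2 − 19.5·2 = -11.0000; (r_i+r_j)·cross = 33.5·-11.0000 = -368.5000
edge 3: (19.5,2)→(19,31.5)  cross = 19.5·31.5 − 19·2 = 576.2500; (r_i+r_j)·cross = 38.5·576.2500 = 22185.6250
edge 4: (19,31.5)→(14,35.5)  cross = 19·35.5 − 14·31.5 = 233.5000; (r_i+r_j)·cross = 33·233.5000 = 7705.5000
edge 5: (14,35.5)→(4.5,39.5)  cross = 14·39.5 − 4.5·35.5 = 393.2500; (r_i+r_j)·cross = 18.5·393.2500 = 7275.1250
edge 6: (4.5,39.5)→(1,23)  cross = 4.5·23 − 1·39.5 = 64.0000; (r_i+r_j)·cross = 5.5·64.0000 = 352.0000
edge 7: (1,23)→(1,3)  cross = 1·3 − 1·23 = -20.0000; (r_i+r_j)·cross = 2·-20.0000 = -40.0000
Σcross = 1200.5000 → A = |Σcross|/2 = 600.2500 mm²
Σ(r_i+r_j)·cross = 36590.7500 → first moment M = |Σ|/6 = 6098.4583
R_c = M/A = 6098.4583/600.2500 = 10.1599 mm
θ = 266° = 4.642576 rad
V = θ·R_c·A = 4.642576·10.1599·600.2500 = 28312.555 mm³

Volume = 28312.555 mm³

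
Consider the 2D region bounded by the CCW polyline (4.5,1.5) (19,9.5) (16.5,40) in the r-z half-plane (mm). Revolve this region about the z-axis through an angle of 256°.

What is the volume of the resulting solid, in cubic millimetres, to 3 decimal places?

Profile (r,z), 3 vertices: (4.5,1.5) (19,9.5) (16.5,40)
edge 0: (4.5,1.5)→(19,9.5)  cross = 4.5·9.5 − 19·1.5 = 14.2500; (r_i+r_j)·cross = 23.5·14.2500 = 334.8750
edge 1: (19,9.5)→(16.5,40)  cross = 19·40 − 16.5·9.5 = 603.2500; (r_i+r_j)·cross = 35.5·603.2500 = 21415.3750
edge 2: (16.5,40)→(4.5,1.5)  cross = 16.5·1.5 − 4.5·40 = -155.2500; (r_i+r_j)·cross = 21·-155.2500 = -3260.2500
Σcross = 462.2500 → A = |Σcross|/2 = 231.1250 mm²
Σ(r_i+r_j)·cross = 18490.0000 → first moment M = |Σ|/6 = 3081.6667
R_c = M/A = 3081.6667/231.1250 = 13.3333 mm
θ = 256° = 4.468043 rad
V = θ·R_c·A = 4.468043·13.3333·231.1250 = 13769.019 mm³

Volume = 13769.019 mm³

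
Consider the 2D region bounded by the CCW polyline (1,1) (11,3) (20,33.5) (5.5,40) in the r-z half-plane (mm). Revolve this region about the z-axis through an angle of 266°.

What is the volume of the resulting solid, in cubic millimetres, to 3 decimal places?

Profile (r,z), 4 vertices: (1,1) (11,3) (20,33.5) (5.5,40)
edge 0: (1,1)→(11,3)  cross = 1·3 − 11·1 = -8.0000; (r_i+r_j)·cross = 12·-8.0000 = -96.0000
edge 1: (11,3)→(20,33.5)  cross = 11·33.5 − 20·3 = 308.5000; (r_i+r_j)·cross = 31·308.5000 = 9563.5000
edge 2: (20,33.5)→(5.5,40)  cross = 20·40 − 5.5·33.5 = 615.7500; (r_i+r_j)·cross = 25.5·615.7500 = 15701.6250
edge 3: (5.5,40)→(1,1)  cross = 5.5·1 − 1·40 = -34.5000; (r_i+r_j)·cross = 6.5·-34.5000 = -224.2500
Σcross = 881.7500 → A = |Σcross|/2 = 440.8750 mm²
Σ(r_i+r_j)·cross = 24944.8750 → first moment M = |Σ|/6 = 4157.4792
R_c = M/A = 4157.4792/440.8750 = 9.4301 mm
θ = 266° = 4.642576 rad
V = θ·R_c·A = 4.642576·9.4301·440.8750 = 19301.412 mm³

Volume = 19301.412 mm³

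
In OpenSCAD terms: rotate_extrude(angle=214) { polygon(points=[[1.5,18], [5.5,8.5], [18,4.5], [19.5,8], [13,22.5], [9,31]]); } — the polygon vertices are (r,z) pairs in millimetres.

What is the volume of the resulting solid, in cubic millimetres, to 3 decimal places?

Volume = 9334.321 mm³

Profile (r,z), 6 vertices: (1.5,18) (5.5,8.5) (18,4.5) (19.5,8) (13,22.5) (9,31)
edge 0: (1.5,18)→(5.5,8.5)  cross = 1.5·8.5 − 5.5·18 = -86.2500; (r_i+r_j)·cross = 7·-86.2500 = -603.7500
edge 1: (5.5,8.5)→(18,4.5)  cross = 5.5·4.5 − 18·8.5 = -128.2500; (r_i+r_j)·cross = 23.5·-128.2500 = -3013.8750
edge 2: (18,4.5)→(19.5,8)  cross = 18·8 − 19.5·4.5 = 56.2500; (r_i+r_j)·cross = 37.5·56.2500 = 2109.3750
edge 3: (19.5,8)→(13,22.5)  cross = 19.5·22.5 − 13·8 = 334.7500; (r_i+r_j)·cross = 32.5·334.7500 = 10879.3750
edge 4: (13,22.5)→(9,31)  cross = 13·31 − 9·22.5 = 200.5000; (r_i+r_j)·cross = 22·200.5000 = 4411.0000
edge 5: (9,31)→(1.5,18)  cross = 9·18 − 1.5·31 = 115.5000; (r_i+r_j)·cross = 10.5·115.5000 = 1212.7500
Σcross = 492.5000 → A = |Σcross|/2 = 246.2500 mm²
Σ(r_i+r_j)·cross = 14994.8750 → first moment M = |Σ|/6 = 2499.1458
R_c = M/A = 2499.1458/246.2500 = 10.1488 mm
θ = 214° = 3.735005 rad
V = θ·R_c·A = 3.735005·10.1488·246.2500 = 9334.321 mm³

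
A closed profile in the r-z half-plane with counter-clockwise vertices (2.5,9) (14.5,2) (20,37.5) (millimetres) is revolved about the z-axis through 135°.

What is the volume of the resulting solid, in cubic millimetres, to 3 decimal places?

Volume = 6749.123 mm³

Profile (r,z), 3 vertices: (2.5,9) (14.5,2) (20,37.5)
edge 0: (2.5,9)→(14.5,2)  cross = 2.5·2 − 14.5·9 = -125.5000; (r_i+r_j)·cross = 17·-125.5000 = -2133.5000
edge 1: (14.5,2)→(20,37.5)  cross = 14.5·37.5 − 20·2 = 503.7500; (r_i+r_j)·cross = 34.5·503.7500 = 17379.3750
edge 2: (20,37.5)→(2.5,9)  cross = 20·9 − 2.5·37.5 = 86.2500; (r_i+r_j)·cross = 22.5·86.2500 = 1940.6250
Σcross = 464.5000 → A = |Σcross|/2 = 232.2500 mm²
Σ(r_i+r_j)·cross = 17186.5000 → first moment M = |Σ|/6 = 2864.4167
R_c = M/A = 2864.4167/232.2500 = 12.3333 mm
θ = 135° = 2.356194 rad
V = θ·R_c·A = 2.356194·12.3333·232.2500 = 6749.123 mm³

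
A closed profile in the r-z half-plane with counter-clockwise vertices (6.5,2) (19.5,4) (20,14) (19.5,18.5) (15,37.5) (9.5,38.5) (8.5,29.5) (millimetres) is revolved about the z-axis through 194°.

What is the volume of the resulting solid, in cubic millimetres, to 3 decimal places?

Profile (r,z), 7 vertices: (6.5,2) (19.5,4) (20,14) (19.5,18.5) (15,37.5) (9.5,38.5) (8.5,29.5)
edge 0: (6.5,2)→(19.5,4)  cross = 6.5·4 − 19.5·2 = -13.0000; (r_i+r_j)·cross = 26·-13.0000 = -338.0000
edge 1: (19.5,4)→(20,14)  cross = 19.5·14 − 20·4 = 193.0000; (r_i+r_j)·cross = 39.5·193.0000 = 7623.5000
edge 2: (20,14)→(19.5,18.5)  cross = 20·18.5 − 19.5·14 = 97.0000; (r_i+r_j)·cross = 39.5·97.0000 = 3831.5000
edge 3: (19.5,18.5)→(15,37.5)  cross = 19.5·37.5 − 15·18.5 = 453.7500; (r_i+r_j)·cross = 34.5·453.7500 = 15654.3750
edge 4: (15,37.5)→(9.5,38.5)  cross = 15·38.5 − 9.5·37.5 = 221.2500; (r_i+r_j)·cross = 24.5·221.2500 = 5420.6250
edge 5: (9.5,38.5)→(8.5,29.5)  cross = 9.5·29.5 − 8.5·38.5 = -47.0000; (r_i+r_j)·cross = 18·-47.0000 = -846.0000
edge 6: (8.5,29.5)→(6.5,2)  cross = 8.5·2 − 6.5·29.5 = -174.7500; (r_i+r_j)·cross = 15·-174.7500 = -2621.2500
Σcross = 730.2500 → A = |Σcross|/2 = 365.1250 mm²
Σ(r_i+r_j)·cross = 28724.7500 → first moment M = |Σ|/6 = 4787.4583
R_c = M/A = 4787.4583/365.1250 = 13.1118 mm
θ = 194° = 3.385939 rad
V = θ·R_c·A = 3.385939·13.1118·365.1250 = 16210.041 mm³

Volume = 16210.041 mm³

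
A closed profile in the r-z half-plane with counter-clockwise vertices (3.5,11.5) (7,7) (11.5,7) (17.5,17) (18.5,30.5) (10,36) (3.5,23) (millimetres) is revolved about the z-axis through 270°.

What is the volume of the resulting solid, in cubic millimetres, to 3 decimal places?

Profile (r,z), 7 vertices: (3.5,11.5) (7,7) (11.5,7) (17.5,17) (18.5,30.5) (10,36) (3.5,23)
edge 0: (3.5,11.5)→(7,7)  cross = 3.5·7 − 7·11.5 = -56.0000; (r_i+r_j)·cross = 10.5·-56.0000 = -588.0000
edge 1: (7,7)→(11.5,7)  cross = 7·7 − 11.5·7 = -31.5000; (r_i+r_j)·cross = 18.5·-31.5000 = -582.7500
edge 2: (11.5,7)→(17.5,17)  cross = 11.5·17 − 17.5·7 = 73.0000; (r_i+r_j)·cross = 29·73.0000 = 2117.0000
edge 3: (17.5,17)→(18.5,30.5)  cross = 17.5·30.5 − 18.5·17 = 219.2500; (r_i+r_j)·cross = 36·219.2500 = 7893.0000
edge 4: (18.5,30.5)→(10,36)  cross = 18.5·36 − 10·30.5 = 361.0000; (r_i+r_j)·cross = 28.5·361.0000 = 10288.5000
edge 5: (10,36)→(3.5,23)  cross = 10·23 − 3.5·36 = 104.0000; (r_i+r_j)·cross = 13.5·104.0000 = 1404.0000
edge 6: (3.5,23)→(3.5,11.5)  cross = 3.5·11.5 − 3.5·23 = -40.2500; (r_i+r_j)·cross = 7·-40.2500 = -281.7500
Σcross = 629.5000 → A = |Σcross|/2 = 314.7500 mm²
Σ(r_i+r_j)·cross = 20250.0000 → first moment M = |Σ|/6 = 3375.0000
R_c = M/A = 3375.0000/314.7500 = 10.7228 mm
θ = 270° = 4.712389 rad
V = θ·R_c·A = 4.712389·10.7228·314.7500 = 15904.313 mm³

Volume = 15904.313 mm³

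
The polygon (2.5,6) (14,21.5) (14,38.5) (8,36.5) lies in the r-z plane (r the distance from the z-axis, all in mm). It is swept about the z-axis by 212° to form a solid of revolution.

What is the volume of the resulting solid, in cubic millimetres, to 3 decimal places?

Volume = 6275.829 mm³

Profile (r,z), 4 vertices: (2.5,6) (14,21.5) (14,38.5) (8,36.5)
edge 0: (2.5,6)→(14,21.5)  cross = 2.5·21.5 − 14·6 = -30.2500; (r_i+r_j)·cross = 16.5·-30.2500 = -499.1250
edge 1: (14,21.5)→(14,38.5)  cross = 14·38.5 − 14·21.5 = 238.0000; (r_i+r_j)·cross = 28·238.0000 = 6664.0000
edge 2: (14,38.5)→(8,36.5)  cross = 14·36.5 − 8·38.5 = 203.0000; (r_i+r_j)·cross = 22·203.0000 = 4466.0000
edge 3: (8,36.5)→(2.5,6)  cross = 8·6 − 2.5·36.5 = -43.2500; (r_i+r_j)·cross = 10.5·-43.2500 = -454.1250
Σcross = 367.5000 → A = |Σcross|/2 = 183.7500 mm²
Σ(r_i+r_j)·cross = 10176.7500 → first moment M = |Σ|/6 = 1696.1250
R_c = M/A = 1696.1250/183.7500 = 9.2306 mm
θ = 212° = 3.700098 rad
V = θ·R_c·A = 3.700098·9.2306·183.7500 = 6275.829 mm³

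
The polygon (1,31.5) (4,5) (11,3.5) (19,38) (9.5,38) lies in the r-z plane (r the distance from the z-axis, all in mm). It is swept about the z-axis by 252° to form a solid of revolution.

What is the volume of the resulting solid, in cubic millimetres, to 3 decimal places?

Profile (r,z), 5 vertices: (1,31.5) (4,5) (11,3.5) (19,38) (9.5,38)
edge 0: (1,31.5)→(4,5)  cross = 1·5 − 4·31.5 = -121.0000; (r_i+r_j)·cross = 5·-121.0000 = -605.0000
edge 1: (4,5)→(11,3.5)  cross = 4·3.5 − 11·5 = -41.0000; (r_i+r_j)·cross = 15·-41.0000 = -615.0000
edge 2: (11,3.5)→(19,38)  cross = 11·38 − 19·3.5 = 351.5000; (r_i+r_j)·cross = 30·351.5000 = 10545.0000
edge 3: (19,38)→(9.5,38)  cross = 19·38 − 9.5·38 = 361.0000; (r_i+r_j)·cross = 28.5·361.0000 = 10288.5000
edge 4: (9.5,38)→(1,31.5)  cross = 9.5·31.5 − 1·38 = 261.2500; (r_i+r_j)·cross = 10.5·261.2500 = 2743.1250
Σcross = 811.7500 → A = |Σcross|/2 = 405.8750 mm²
Σ(r_i+r_j)·cross = 22356.6250 → first moment M = |Σ|/6 = 3726.1042
R_c = M/A = 3726.1042/405.8750 = 9.1804 mm
θ = 252° = 4.398230 rad
V = θ·R_c·A = 4.398230·9.1804·405.8750 = 16388.262 mm³

Volume = 16388.262 mm³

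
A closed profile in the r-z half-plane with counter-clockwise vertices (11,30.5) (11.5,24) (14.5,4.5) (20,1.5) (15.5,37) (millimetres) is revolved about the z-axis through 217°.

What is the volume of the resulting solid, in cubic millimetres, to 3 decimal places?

Volume = 9580.770 mm³

Profile (r,z), 5 vertices: (11,30.5) (11.5,24) (14.5,4.5) (20,1.5) (15.5,37)
edge 0: (11,30.5)→(11.5,24)  cross = 11·24 − 11.5·30.5 = -86.7500; (r_i+r_j)·cross = 22.5·-86.7500 = -1951.8750
edge 1: (11.5,24)→(14.5,4.5)  cross = 11.5·4.5 − 14.5·24 = -296.2500; (r_i+r_j)·cross = 26·-296.2500 = -7702.5000
edge 2: (14.5,4.5)→(20,1.5)  cross = 14.5·1.5 − 20·4.5 = -68.2500; (r_i+r_j)·cross = 34.5·-68.2500 = -2354.6250
edge 3: (20,1.5)→(15.5,37)  cross = 20·37 − 15.5·1.5 = 716.7500; (r_i+r_j)·cross = 35.5·716.7500 = 25444.6250
edge 4: (15.5,37)→(11,30.5)  cross = 15.5·30.5 − 11·37 = 65.7500; (r_i+r_j)·cross = 26.5·65.7500 = 1742.3750
Σcross = 331.2500 → A = |Σcross|/2 = 165.6250 mm²
Σ(r_i+r_j)·cross = 15178.0000 → first moment M = |Σ|/6 = 2529.6667
R_c = M/A = 2529.6667/165.6250 = 15.2735 mm
θ = 217° = 3.787364 rad
V = θ·R_c·A = 3.787364·15.2735·165.6250 = 9580.770 mm³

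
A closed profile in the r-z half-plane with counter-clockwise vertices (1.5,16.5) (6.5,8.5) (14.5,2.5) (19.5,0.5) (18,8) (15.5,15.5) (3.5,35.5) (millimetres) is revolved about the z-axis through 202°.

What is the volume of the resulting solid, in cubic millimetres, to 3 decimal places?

Profile (r,z), 7 vertices: (1.5,16.5) (6.5,8.5) (14.5,2.5) (19.5,0.5) (18,8) (15.5,15.5) (3.5,35.5)
edge 0: (1.5,16.5)→(6.5,8.5)  cross = 1.5·8.5 − 6.5·16.5 = -94.5000; (r_i+r_j)·cross = 8·-94.5000 = -756.0000
edge 1: (6.5,8.5)→(14.5,2.5)  cross = 6.5·2.5 − 14.5·8.5 = -107.0000; (r_i+r_j)·cross = 21·-107.0000 = -2247.0000
edge 2: (14.5,2.5)→(19.5,0.5)  cross = 14.5·0.5 − 19.5·2.5 = -41.5000; (r_i+r_j)·cross = 34·-41.5000 = -1411.0000
edge 3: (19.5,0.5)→(18,8)  cross = 19.5·8 − 18·0.5 = 147.0000; (r_i+r_j)·cross = 37.5·147.0000 = 5512.5000
edge 4: (18,8)→(15.5,15.5)  cross = 18·15.5 − 15.5·8 = 155.0000; (r_i+r_j)·cross = 33.5·155.0000 = 5192.5000
edge 5: (15.5,15.5)→(3.5,35.5)  cross = 15.5·35.5 − 3.5·15.5 = 496.0000; (r_i+r_j)·cross = 19·496.0000 = 9424.0000
edge 6: (3.5,35.5)→(1.5,16.5)  cross = 3.5·16.5 − 1.5·35.5 = 4.5000; (r_i+r_j)·cross = 5·4.5000 = 22.5000
Σcross = 559.5000 → A = |Σcross|/2 = 279.7500 mm²
Σ(r_i+r_j)·cross = 15737.5000 → first moment M = |Σ|/6 = 2622.9167
R_c = M/A = 2622.9167/279.7500 = 9.3759 mm
θ = 202° = 3.525565 rad
V = θ·R_c·A = 3.525565·9.3759·279.7500 = 9247.263 mm³

Volume = 9247.263 mm³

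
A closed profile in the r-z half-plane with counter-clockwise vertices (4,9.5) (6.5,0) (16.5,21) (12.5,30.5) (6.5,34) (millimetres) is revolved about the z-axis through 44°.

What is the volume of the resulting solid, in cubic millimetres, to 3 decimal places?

Volume = 1664.073 mm³

Profile (r,z), 5 vertices: (4,9.5) (6.5,0) (16.5,21) (12.5,30.5) (6.5,34)
edge 0: (4,9.5)→(6.5,0)  cross = 4·0 − 6.5·9.5 = -61.7500; (r_i+r_j)·cross = 10.5·-61.7500 = -648.3750
edge 1: (6.5,0)→(16.5,21)  cross = 6.5·21 − 16.5·0 = 136.5000; (r_i+r_j)·cross = 23·136.5000 = 3139.5000
edge 2: (16.5,21)→(12.5,30.5)  cross = 16.5·30.5 − 12.5·21 = 240.7500; (r_i+r_j)·cross = 29·240.7500 = 6981.7500
edge 3: (12.5,30.5)→(6.5,34)  cross = 12.5·34 − 6.5·30.5 = 226.7500; (r_i+r_j)·cross = 19·226.7500 = 4308.2500
edge 4: (6.5,34)→(4,9.5)  cross = 6.5·9.5 − 4·34 = -74.2500; (r_i+r_j)·cross = 10.5·-74.2500 = -779.6250
Σcross = 468.0000 → A = |Σcross|/2 = 234.0000 mm²
Σ(r_i+r_j)·cross = 13001.5000 → first moment M = |Σ|/6 = 2166.9167
R_c = M/A = 2166.9167/234.0000 = 9.2603 mm
θ = 44° = 0.767945 rad
V = θ·R_c·A = 0.767945·9.2603·234.0000 = 1664.073 mm³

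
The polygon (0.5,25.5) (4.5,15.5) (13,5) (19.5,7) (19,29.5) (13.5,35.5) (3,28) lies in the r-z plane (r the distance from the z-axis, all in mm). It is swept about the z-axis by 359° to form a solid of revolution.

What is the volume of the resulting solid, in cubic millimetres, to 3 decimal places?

Volume = 28012.521 mm³

Profile (r,z), 7 vertices: (0.5,25.5) (4.5,15.5) (13,5) (19.5,7) (19,29.5) (13.5,35.5) (3,28)
edge 0: (0.5,25.5)→(4.5,15.5)  cross = 0.5·15.5 − 4.5·25.5 = -107.0000; (r_i+r_j)·cross = 5·-107.0000 = -535.0000
edge 1: (4.5,15.5)→(13,5)  cross = 4.5·5 − 13·15.5 = -179.0000; (r_i+r_j)·cross = 17.5·-179.0000 = -3132.5000
edge 2: (13,5)→(19.5,7)  cross = 13·7 − 19.5·5 = -6.5000; (r_i+r_j)·cross = 32.5·-6.5000 = -211.2500
edge 3: (19.5,7)→(19,29.5)  cross = 19.5·29.5 − 19·7 = 442.2500; (r_i+r_j)·cross = 38.5·442.2500 = 17026.6250
edge 4: (19,29.5)→(13.5,35.5)  cross = 19·35.5 − 13.5·29.5 = 276.2500; (r_i+r_j)·cross = 32.5·276.2500 = 8978.1250
edge 5: (13.5,35.5)→(3,28)  cross = 13.5·28 − 3·35.5 = 271.5000; (r_i+r_j)·cross = 16.5·271.5000 = 4479.7500
edge 6: (3,28)→(0.5,25.5)  cross = 3·25.5 − 0.5·28 = 62.5000; (r_i+r_j)·cross = 3.5·62.5000 = 218.7500
Σcross = 760.0000 → A = |Σcross|/2 = 380.0000 mm²
Σ(r_i+r_j)·cross = 26824.5000 → first moment M = |Σ|/6 = 4470.7500
R_c = M/A = 4470.7500/380.0000 = 11.7651 mm
θ = 359° = 6.265732 rad
V = θ·R_c·A = 6.265732·11.7651·380.0000 = 28012.521 mm³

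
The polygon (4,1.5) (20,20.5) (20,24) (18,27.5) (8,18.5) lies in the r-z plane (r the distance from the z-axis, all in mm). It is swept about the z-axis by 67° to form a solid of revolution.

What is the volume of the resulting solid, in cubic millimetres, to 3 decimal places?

Volume = 2090.445 mm³

Profile (r,z), 5 vertices: (4,1.5) (20,20.5) (20,24) (18,27.5) (8,18.5)
edge 0: (4,1.5)→(20,20.5)  cross = 4·20.5 − 20·1.5 = 52.0000; (r_i+r_j)·cross = 24·52.0000 = 1248.0000
edge 1: (20,20.5)→(20,24)  cross = 20·24 − 20·20.5 = 70.0000; (r_i+r_j)·cross = 40·70.0000 = 2800.0000
edge 2: (20,24)→(18,27.5)  cross = 20·27.5 − 18·24 = 118.0000; (r_i+r_j)·cross = 38·118.0000 = 4484.0000
edge 3: (18,27.5)→(8,18.5)  cross = 18·18.5 − 8·27.5 = 113.0000; (r_i+r_j)·cross = 26·113.0000 = 2938.0000
edge 4: (8,18.5)→(4,1.5)  cross = 8·1.5 − 4·18.5 = -62.0000; (r_i+r_j)·cross = 12·-62.0000 = -744.0000
Σcross = 291.0000 → A = |Σcross|/2 = 145.5000 mm²
Σ(r_i+r_j)·cross = 10726.0000 → first moment M = |Σ|/6 = 1787.6667
R_c = M/A = 1787.6667/145.5000 = 12.2864 mm
θ = 67° = 1.169371 rad
V = θ·R_c·A = 1.169371·12.2864·145.5000 = 2090.445 mm³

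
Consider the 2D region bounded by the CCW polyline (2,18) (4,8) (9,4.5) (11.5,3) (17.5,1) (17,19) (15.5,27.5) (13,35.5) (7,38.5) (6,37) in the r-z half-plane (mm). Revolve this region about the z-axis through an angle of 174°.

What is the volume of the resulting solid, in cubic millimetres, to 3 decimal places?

Volume = 12624.407 mm³

Profile (r,z), 10 vertices: (2,18) (4,8) (9,4.5) (11.5,3) (17.5,1) (17,19) (15.5,27.5) (13,35.5) (7,38.5) (6,37)
edge 0: (2,18)→(4,8)  cross = 2·8 − 4·18 = -56.0000; (r_i+r_j)·cross = 6·-56.0000 = -336.0000
edge 1: (4,8)→(9,4.5)  cross = 4·4.5 − 9·8 = -54.0000; (r_i+r_j)·cross = 13·-54.0000 = -702.0000
edge 2: (9,4.5)→(11.5,3)  cross = 9·3 − 11.5·4.5 = -24.7500; (r_i+r_j)·cross = 20.5·-24.7500 = -507.3750
edge 3: (11.5,3)→(17.5,1)  cross = 11.5·1 − 17.5·3 = -41.0000; (r_i+r_j)·cross = 29·-41.0000 = -1189.0000
edge 4: (17.5,1)→(17,19)  cross = 17.5·19 − 17·1 = 315.5000; (r_i+r_j)·cross = 34.5·315.5000 = 10884.7500
edge 5: (17,19)→(15.5,27.5)  cross = 17·27.5 − 15.5·19 = 173.0000; (r_i+r_j)·cross = 32.5·173.0000 = 5622.5000
edge 6: (15.5,27.5)→(13,35.5)  cross = 15.5·35.5 − 13·27.5 = 192.7500; (r_i+r_j)·cross = 28.5·192.7500 = 5493.3750
edge 7: (13,35.5)→(7,38.5)  cross = 13·38.5 − 7·35.5 = 252.0000; (r_i+r_j)·cross = 20·252.0000 = 5040.0000
edge 8: (7,38.5)→(6,37)  cross = 7·37 − 6·38.5 = 28.0000; (r_i+r_j)·cross = 13·28.0000 = 364.0000
edge 9: (6,37)→(2,18)  cross = 6·18 − 2·37 = 34.0000; (r_i+r_j)·cross = 8·34.0000 = 272.0000
Σcross = 819.5000 → A = |Σcross|/2 = 409.7500 mm²
Σ(r_i+r_j)·cross = 24942.2500 → first moment M = |Σ|/6 = 4157.0417
R_c = M/A = 4157.0417/409.7500 = 10.1453 mm
θ = 174° = 3.036873 rad
V = θ·R_c·A = 3.036873·10.1453·409.7500 = 12624.407 mm³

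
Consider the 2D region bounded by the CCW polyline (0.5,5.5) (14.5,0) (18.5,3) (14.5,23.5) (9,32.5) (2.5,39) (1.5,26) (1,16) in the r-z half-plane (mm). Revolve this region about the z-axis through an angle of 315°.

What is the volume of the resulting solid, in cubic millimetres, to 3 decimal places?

Volume = 20501.248 mm³

Profile (r,z), 8 vertices: (0.5,5.5) (14.5,0) (18.5,3) (14.5,23.5) (9,32.5) (2.5,39) (1.5,26) (1,16)
edge 0: (0.5,5.5)→(14.5,0)  cross = 0.5·0 − 14.5·5.5 = -79.7500; (r_i+r_j)·cross = 15·-79.7500 = -1196.2500
edge 1: (14.5,0)→(18.5,3)  cross = 14.5·3 − 18.5·0 = 43.5000; (r_i+r_j)·cross = 33·43.5000 = 1435.5000
edge 2: (18.5,3)→(14.5,23.5)  cross = 18.5·23.5 − 14.5·3 = 391.2500; (r_i+r_j)·cross = 33·391.2500 = 12911.2500
edge 3: (14.5,23.5)→(9,32.5)  cross = 14.5·32.5 − 9·23.5 = 259.7500; (r_i+r_j)·cross = 23.5·259.7500 = 6104.1250
edge 4: (9,32.5)→(2.5,39)  cross = 9·39 − 2.5·32.5 = 269.7500; (r_i+r_j)·cross = 11.5·269.7500 = 3102.1250
edge 5: (2.5,39)→(1.5,26)  cross = 2.5·26 − 1.5·39 = 6.5000; (r_i+r_j)·cross = 4·6.5000 = 26.0000
edge 6: (1.5,26)→(1,16)  cross = 1.5·16 − 1·26 = -2.0000; (r_i+r_j)·cross = 2.5·-2.0000 = -5.0000
edge 7: (1,16)→(0.5,5.5)  cross = 1·5.5 − 0.5·16 = -2.5000; (r_i+r_j)·cross = 1.5·-2.5000 = -3.7500
Σcross = 886.5000 → A = |Σcross|/2 = 443.2500 mm²
Σ(r_i+r_j)·cross = 22374.0000 → first moment M = |Σ|/6 = 3729.0000
R_c = M/A = 3729.0000/443.2500 = 8.4129 mm
θ = 315° = 5.497787 rad
V = θ·R_c·A = 5.497787·8.4129·443.2500 = 20501.248 mm³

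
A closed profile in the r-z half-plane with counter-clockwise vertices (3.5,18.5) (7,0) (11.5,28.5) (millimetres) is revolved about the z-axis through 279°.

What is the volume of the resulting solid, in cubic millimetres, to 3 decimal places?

Volume = 3267.413 mm³

Profile (r,z), 3 vertices: (3.5,18.5) (7,0) (11.5,28.5)
edge 0: (3.5,18.5)→(7,0)  cross = 3.5·0 − 7·18.5 = -129.5000; (r_i+r_j)·cross = 10.5·-129.5000 = -1359.7500
edge 1: (7,0)→(11.5,28.5)  cross = 7·28.5 − 11.5·0 = 199.5000; (r_i+r_j)·cross = 18.5·199.5000 = 3690.7500
edge 2: (11.5,28.5)→(3.5,18.5)  cross = 11.5·18.5 − 3.5·28.5 = 113.0000; (r_i+r_j)·cross = 15·113.0000 = 1695.0000
Σcross = 183.0000 → A = |Σcross|/2 = 91.5000 mm²
Σ(r_i+r_j)·cross = 4026.0000 → first moment M = |Σ|/6 = 671.0000
R_c = M/A = 671.0000/91.5000 = 7.3333 mm
θ = 279° = 4.869469 rad
V = θ·R_c·A = 4.869469·7.3333·91.5000 = 3267.413 mm³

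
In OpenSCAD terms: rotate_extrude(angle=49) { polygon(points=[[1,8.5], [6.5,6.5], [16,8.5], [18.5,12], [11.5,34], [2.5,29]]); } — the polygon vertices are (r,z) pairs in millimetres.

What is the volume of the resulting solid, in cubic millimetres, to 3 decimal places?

Volume = 2553.982 mm³

Profile (r,z), 6 vertices: (1,8.5) (6.5,6.5) (16,8.5) (18.5,12) (11.5,34) (2.5,29)
edge 0: (1,8.5)→(6.5,6.5)  cross = 1·6.5 − 6.5·8.5 = -48.7500; (r_i+r_j)·cross = 7.5·-48.7500 = -365.6250
edge 1: (6.5,6.5)→(16,8.5)  cross = 6.5·8.5 − 16·6.5 = -48.7500; (r_i+r_j)·cross = 22.5·-48.7500 = -1096.8750
edge 2: (16,8.5)→(18.5,12)  cross = 16·12 − 18.5·8.5 = 34.7500; (r_i+r_j)·cross = 34.5·34.7500 = 1198.8750
edge 3: (18.5,12)→(11.5,34)  cross = 18.5·34 − 11.5·12 = 491.0000; (r_i+r_j)·cross = 30·491.0000 = 14730.0000
edge 4: (11.5,34)→(2.5,29)  cross = 11.5·29 − 2.5·34 = 248.5000; (r_i+r_j)·cross = 14·248.5000 = 3479.0000
edge 5: (2.5,29)→(1,8.5)  cross = 2.5·8.5 − 1·29 = -7.7500; (r_i+r_j)·cross = 3.5·-7.7500 = -27.1250
Σcross = 669.0000 → A = |Σcross|/2 = 334.5000 mm²
Σ(r_i+r_j)·cross = 17918.2500 → first moment M = |Σ|/6 = 2986.3750
R_c = M/A = 2986.3750/334.5000 = 8.9279 mm
θ = 49° = 0.855211 rad
V = θ·R_c·A = 0.855211·8.9279·334.5000 = 2553.982 mm³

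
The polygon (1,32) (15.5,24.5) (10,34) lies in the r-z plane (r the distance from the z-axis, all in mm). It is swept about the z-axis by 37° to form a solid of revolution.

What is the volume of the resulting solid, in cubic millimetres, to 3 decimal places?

Volume = 275.233 mm³

Profile (r,z), 3 vertices: (1,32) (15.5,24.5) (10,34)
edge 0: (1,32)→(15.5,24.5)  cross = 1·24.5 − 15.5·32 = -471.5000; (r_i+r_j)·cross = 16.5·-471.5000 = -7779.7500
edge 1: (15.5,24.5)→(10,34)  cross = 15.5·34 − 10·24.5 = 282.0000; (r_i+r_j)·cross = 25.5·282.0000 = 7191.0000
edge 2: (10,34)→(1,32)  cross = 10·32 − 1·34 = 286.0000; (r_i+r_j)·cross = 11·286.0000 = 3146.0000
Σcross = 96.5000 → A = |Σcross|/2 = 48.2500 mm²
Σ(r_i+r_j)·cross = 2557.2500 → first moment M = |Σ|/6 = 426.2083
R_c = M/A = 426.2083/48.2500 = 8.8333 mm
θ = 37° = 0.645772 rad
V = θ·R_c·A = 0.645772·8.8333·48.2500 = 275.233 mm³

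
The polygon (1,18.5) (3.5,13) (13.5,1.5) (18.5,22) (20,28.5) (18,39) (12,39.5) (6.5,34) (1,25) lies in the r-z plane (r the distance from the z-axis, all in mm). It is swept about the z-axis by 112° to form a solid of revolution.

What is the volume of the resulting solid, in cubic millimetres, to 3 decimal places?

Volume = 9784.554 mm³

Profile (r,z), 9 vertices: (1,18.5) (3.5,13) (13.5,1.5) (18.5,22) (20,28.5) (18,39) (12,39.5) (6.5,34) (1,25)
edge 0: (1,18.5)→(3.5,13)  cross = 1·13 − 3.5·18.5 = -51.7500; (r_i+r_j)·cross = 4.5·-51.7500 = -232.8750
edge 1: (3.5,13)→(13.5,1.5)  cross = 3.5·1.5 − 13.5·13 = -170.2500; (r_i+r_j)·cross = 17·-170.2500 = -2894.2500
edge 2: (13.5,1.5)→(18.5,22)  cross = 13.5·22 − 18.5·1.5 = 269.2500; (r_i+r_j)·cross = 32·269.2500 = 8616.0000
edge 3: (18.5,22)→(20,28.5)  cross = 18.5·28.5 − 20·22 = 87.2500; (r_i+r_j)·cross = 38.5·87.2500 = 3359.1250
edge 4: (20,28.5)→(18,39)  cross = 20·39 − 18·28.5 = 267.0000; (r_i+r_j)·cross = 38·267.0000 = 10146.0000
edge 5: (18,39)→(12,39.5)  cross = 18·39.5 − 12·39 = 243.0000; (r_i+r_j)·cross = 30·243.0000 = 7290.0000
edge 6: (12,39.5)→(6.5,34)  cross = 12·34 − 6.5·39.5 = 151.2500; (r_i+r_j)·cross = 18.5·151.2500 = 2798.1250
edge 7: (6.5,34)→(1,25)  cross = 6.5·25 − 1·34 = 128.5000; (r_i+r_j)·cross = 7.5·128.5000 = 963.7500
edge 8: (1,25)→(1,18.5)  cross = 1·18.5 − 1·25 = -6.5000; (r_i+r_j)·cross = 2·-6.5000 = -13.0000
Σcross = 917.7500 → A = |Σcross|/2 = 458.8750 mm²
Σ(r_i+r_j)·cross = 30032.8750 → first moment M = |Σ|/6 = 5005.4792
R_c = M/A = 5005.4792/458.8750 = 10.9082 mm
θ = 112° = 1.954769 rad
V = θ·R_c·A = 1.954769·10.9082·458.8750 = 9784.554 mm³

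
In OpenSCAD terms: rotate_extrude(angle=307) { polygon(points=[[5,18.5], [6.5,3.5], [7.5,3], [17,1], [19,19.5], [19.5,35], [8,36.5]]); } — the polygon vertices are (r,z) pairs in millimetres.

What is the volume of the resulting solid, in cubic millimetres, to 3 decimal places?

Profile (r,z), 7 vertices: (5,18.5) (6.5,3.5) (7.5,3) (17,1) (19,19.5) (19.5,35) (8,36.5)
edge 0: (5,18.5)→(6.5,3.5)  cross = 5·3.5 − 6.5·18.5 = -102.7500; (r_i+r_j)·cross = 11.5·-102.7500 = -1181.6250
edge 1: (6.5,3.5)→(7.5,3)  cross = 6.5·3 − 7.5·3.5 = -6.7500; (r_i+r_j)·cross = 14·-6.7500 = -94.5000
edge 2: (7.5,3)→(17,1)  cross = 7.5·1 − 17·3 = -43.5000; (r_i+r_j)·cross = 24.5·-43.5000 = -1065.7500
edge 3: (17,1)→(19,19.5)  cross = 17·19.5 − 19·1 = 312.5000; (r_i+r_j)·cross = 36·312.5000 = 11250.0000
edge 4: (19,19.5)→(19.5,35)  cross = 19·35 − 19.5·19.5 = 284.7500; (r_i+r_j)·cross = 38.5·284.7500 = 10962.8750
edge 5: (19.5,35)→(8,36.5)  cross = 19.5·36.5 − 8·35 = 431.7500; (r_i+r_j)·cross = 27.5·431.7500 = 11873.1250
edge 6: (8,36.5)→(5,18.5)  cross = 8·18.5 − 5·36.5 = -34.5000; (r_i+r_j)·cross = 13·-34.5000 = -448.5000
Σcross = 841.5000 → A = |Σcross|/2 = 420.7500 mm²
Σ(r_i+r_j)·cross = 31295.6250 → first moment M = |Σ|/6 = 5215.9375
R_c = M/A = 5215.9375/420.7500 = 12.3968 mm
θ = 307° = 5.358161 rad
V = θ·R_c·A = 5.358161·12.3968·420.7500 = 27947.832 mm³

Volume = 27947.832 mm³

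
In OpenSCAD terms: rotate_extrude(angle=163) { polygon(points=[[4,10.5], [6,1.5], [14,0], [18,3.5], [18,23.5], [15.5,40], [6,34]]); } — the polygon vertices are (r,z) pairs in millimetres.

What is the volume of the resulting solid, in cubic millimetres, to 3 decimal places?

Profile (r,z), 7 vertices: (4,10.5) (6,1.5) (14,0) (18,3.5) (18,23.5) (15.5,40) (6,34)
edge 0: (4,10.5)→(6,1.5)  cross = 4·1.5 − 6·10.5 = -57.0000; (r_i+r_j)·cross = 10·-57.0000 = -570.0000
edge 1: (6,1.5)→(14,0)  cross = 6·0 − 14·1.5 = -21.0000; (r_i+r_j)·cross = 20·-21.0000 = -420.0000
edge 2: (14,0)→(18,3.5)  cross = 14·3.5 − 18·0 = 49.0000; (r_i+r_j)·cross = 32·49.0000 = 1568.0000
edge 3: (18,3.5)→(18,23.5)  cross = 18·23.5 − 18·3.5 = 360.0000; (r_i+r_j)·cross = 36·360.0000 = 12960.0000
edge 4: (18,23.5)→(15.5,40)  cross = 18·40 − 15.5·23.5 = 355.7500; (r_i+r_j)·cross = 33.5·355.7500 = 11917.6250
edge 5: (15.5,40)→(6,34)  cross = 15.5·34 − 6·40 = 287.0000; (r_i+r_j)·cross = 21.5·287.0000 = 6170.5000
edge 6: (6,34)→(4,10.5)  cross = 6·10.5 − 4·34 = -73.0000; (r_i+r_j)·cross = 10·-73.0000 = -730.0000
Σcross = 900.7500 → A = |Σcross|/2 = 450.3750 mm²
Σ(r_i+r_j)·cross = 30896.1250 → first moment M = |Σ|/6 = 5149.3542
R_c = M/A = 5149.3542/450.3750 = 11.4335 mm
θ = 163° = 2.844887 rad
V = θ·R_c·A = 2.844887·11.4335·450.3750 = 14649.329 mm³

Volume = 14649.329 mm³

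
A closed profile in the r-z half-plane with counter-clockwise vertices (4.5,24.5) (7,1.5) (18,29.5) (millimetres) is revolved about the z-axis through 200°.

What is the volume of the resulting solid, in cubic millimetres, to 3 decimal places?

Profile (r,z), 3 vertices: (4.5,24.5) (7,1.5) (18,29.5)
edge 0: (4.5,24.5)→(7,1.5)  cross = 4.5·1.5 − 7·24.5 = -164.7500; (r_i+r_j)·cross = 11.5·-164.7500 = -1894.6250
edge 1: (7,1.5)→(18,29.5)  cross = 7·29.5 − 18·1.5 = 179.5000; (r_i+r_j)·cross = 25·179.5000 = 4487.5000
edge 2: (18,29.5)→(4.5,24.5)  cross = 18·24.5 − 4.5·29.5 = 308.2500; (r_i+r_j)·cross = 22.5·308.2500 = 6935.6250
Σcross = 323.0000 → A = |Σcross|/2 = 161.5000 mm²
Σ(r_i+r_j)·cross = 9528.5000 → first moment M = |Σ|/6 = 1588.0833
R_c = M/A = 1588.0833/161.5000 = 9.8333 mm
θ = 200° = 3.490659 rad
V = θ·R_c·A = 3.490659·9.8333·161.5000 = 5543.457 mm³

Volume = 5543.457 mm³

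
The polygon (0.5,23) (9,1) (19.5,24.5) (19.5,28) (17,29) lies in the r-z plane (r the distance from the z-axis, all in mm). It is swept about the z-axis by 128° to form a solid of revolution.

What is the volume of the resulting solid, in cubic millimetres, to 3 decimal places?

Profile (r,z), 5 vertices: (0.5,23) (9,1) (19.5,24.5) (19.5,28) (17,29)
edge 0: (0.5,23)→(9,1)  cross = 0.5·1 − 9·23 = -206.5000; (r_i+r_j)·cross = 9.5·-206.5000 = -1961.7500
edge 1: (9,1)→(19.5,24.5)  cross = 9·24.5 − 19.5·1 = 201.0000; (r_i+r_j)·cross = 28.5·201.0000 = 5728.5000
edge 2: (19.5,24.5)→(19.5,28)  cross = 19.5·28 − 19.5·24.5 = 68.2500; (r_i+r_j)·cross = 39·68.2500 = 2661.7500
edge 3: (19.5,28)→(17,29)  cross = 19.5·29 − 17·28 = 89.5000; (r_i+r_j)·cross = 36.5·89.5000 = 3266.7500
edge 4: (17,29)→(0.5,23)  cross = 17·23 − 0.5·29 = 376.5000; (r_i+r_j)·cross = 17.5·376.5000 = 6588.7500
Σcross = 528.7500 → A = |Σcross|/2 = 264.3750 mm²
Σ(r_i+r_j)·cross = 16284.0000 → first moment M = |Σ|/6 = 2714.0000
R_c = M/A = 2714.0000/264.3750 = 10.2657 mm
θ = 128° = 2.234021 rad
V = θ·R_c·A = 2.234021·10.2657·264.3750 = 6063.134 mm³

Volume = 6063.134 mm³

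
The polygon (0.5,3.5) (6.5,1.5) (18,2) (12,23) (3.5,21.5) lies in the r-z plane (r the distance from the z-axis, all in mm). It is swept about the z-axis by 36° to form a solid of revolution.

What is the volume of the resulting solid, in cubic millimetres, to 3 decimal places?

Profile (r,z), 5 vertices: (0.5,3.5) (6.5,1.5) (18,2) (12,23) (3.5,21.5)
edge 0: (0.5,3.5)→(6.5,1.5)  cross = 0.5·1.5 − 6.5·3.5 = -22.0000; (r_i+r_j)·cross = 7·-22.0000 = -154.0000
edge 1: (6.5,1.5)→(18,2)  cross = 6.5·2 − 18·1.5 = -14.0000; (r_i+r_j)·cross = 24.5·-14.0000 = -343.0000
edge 2: (18,2)→(12,23)  cross = 18·23 − 12·2 = 390.0000; (r_i+r_j)·cross = 30·390.0000 = 11700.0000
edge 3: (12,23)→(3.5,21.5)  cross = 12·21.5 − 3.5·23 = 177.5000; (r_i+r_j)·cross = 15.5·177.5000 = 2751.2500
edge 4: (3.5,21.5)→(0.5,3.5)  cross = 3.5·3.5 − 0.5·21.5 = 1.5000; (r_i+r_j)·cross = 4·1.5000 = 6.0000
Σcross = 533.0000 → A = |Σcross|/2 = 266.5000 mm²
Σ(r_i+r_j)·cross = 13960.2500 → first moment M = |Σ|/6 = 2326.7083
R_c = M/A = 2326.7083/266.5000 = 8.7306 mm
θ = 36° = 0.628319 rad
V = θ·R_c·A = 0.628319·8.7306·266.5000 = 1461.914 mm³

Volume = 1461.914 mm³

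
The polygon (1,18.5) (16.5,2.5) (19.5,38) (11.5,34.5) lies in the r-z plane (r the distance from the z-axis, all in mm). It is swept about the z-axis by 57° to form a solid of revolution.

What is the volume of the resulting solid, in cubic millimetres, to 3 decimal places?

Volume = 4154.318 mm³

Profile (r,z), 4 vertices: (1,18.5) (16.5,2.5) (19.5,38) (11.5,34.5)
edge 0: (1,18.5)→(16.5,2.5)  cross = 1·2.5 − 16.5·18.5 = -302.7500; (r_i+r_j)·cross = 17.5·-302.7500 = -5298.1250
edge 1: (16.5,2.5)→(19.5,38)  cross = 16.5·38 − 19.5·2.5 = 578.2500; (r_i+r_j)·cross = 36·578.2500 = 20817.0000
edge 2: (19.5,38)→(11.5,34.5)  cross = 19.5·34.5 − 11.5·38 = 235.7500; (r_i+r_j)·cross = 31·235.7500 = 7308.2500
edge 3: (11.5,34.5)→(1,18.5)  cross = 11.5·18.5 − 1·34.5 = 178.2500; (r_i+r_j)·cross = 12.5·178.2500 = 2228.1250
Σcross = 689.5000 → A = |Σcross|/2 = 344.7500 mm²
Σ(r_i+r_j)·cross = 25055.2500 → first moment M = |Σ|/6 = 4175.8750
R_c = M/A = 4175.8750/344.7500 = 12.1128 mm
θ = 57° = 0.994838 rad
V = θ·R_c·A = 0.994838·12.1128·344.7500 = 4154.318 mm³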